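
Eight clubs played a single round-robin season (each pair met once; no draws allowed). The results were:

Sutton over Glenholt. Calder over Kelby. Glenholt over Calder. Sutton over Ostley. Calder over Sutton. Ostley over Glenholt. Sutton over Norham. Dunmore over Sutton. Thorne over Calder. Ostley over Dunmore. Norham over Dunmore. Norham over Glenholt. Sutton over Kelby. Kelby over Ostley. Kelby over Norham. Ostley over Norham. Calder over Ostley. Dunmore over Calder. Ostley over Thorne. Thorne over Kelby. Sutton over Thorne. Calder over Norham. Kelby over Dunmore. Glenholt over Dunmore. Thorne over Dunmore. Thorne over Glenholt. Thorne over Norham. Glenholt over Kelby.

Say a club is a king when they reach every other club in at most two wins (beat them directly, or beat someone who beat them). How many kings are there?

6

Kelby reaches everyone (king).
Ostley reaches everyone (king).
Glenholt cannot reach Thorne in two steps.
Norham cannot reach Ostley, Thorne in two steps.
Dunmore reaches everyone (king).
Sutton reaches everyone (king).
Thorne reaches everyone (king).
Calder reaches everyone (king).
Kings: Kelby, Ostley, Dunmore, Sutton, Thorne, Calder — 6.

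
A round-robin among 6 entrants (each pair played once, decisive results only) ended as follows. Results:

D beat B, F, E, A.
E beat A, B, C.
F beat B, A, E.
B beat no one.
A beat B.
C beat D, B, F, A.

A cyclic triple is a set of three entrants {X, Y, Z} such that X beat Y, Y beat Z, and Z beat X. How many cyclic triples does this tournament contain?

2

Of the C(6,3) = 20 triples, the cyclic ones are: {C, D, E}; {C, E, F}.
That is 2.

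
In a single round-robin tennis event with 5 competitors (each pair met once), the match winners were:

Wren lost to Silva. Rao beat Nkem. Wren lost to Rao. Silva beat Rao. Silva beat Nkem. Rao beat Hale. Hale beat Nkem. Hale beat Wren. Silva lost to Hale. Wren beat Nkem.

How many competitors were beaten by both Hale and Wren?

Hale beat: Nkem, Silva, Wren.
Wren beat: Nkem.
Both beat: Nkem — 1.

1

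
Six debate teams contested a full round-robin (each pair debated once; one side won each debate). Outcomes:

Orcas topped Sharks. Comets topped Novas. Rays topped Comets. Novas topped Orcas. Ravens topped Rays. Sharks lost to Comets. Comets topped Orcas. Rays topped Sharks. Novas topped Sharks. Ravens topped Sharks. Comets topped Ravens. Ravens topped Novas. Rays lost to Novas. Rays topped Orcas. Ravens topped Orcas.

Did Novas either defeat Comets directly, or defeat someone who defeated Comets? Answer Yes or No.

Novas did not beat Comets directly.
Novas beat Orcas, Sharks, Rays. Of those, Rays beat Comets.

Yes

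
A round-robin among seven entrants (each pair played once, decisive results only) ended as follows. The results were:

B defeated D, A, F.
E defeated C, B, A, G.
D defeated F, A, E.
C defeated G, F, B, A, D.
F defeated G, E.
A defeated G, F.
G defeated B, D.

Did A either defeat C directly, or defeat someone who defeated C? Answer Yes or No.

A did not beat C directly.
A beat F, G, but each of them lost to C. No two-step path.

No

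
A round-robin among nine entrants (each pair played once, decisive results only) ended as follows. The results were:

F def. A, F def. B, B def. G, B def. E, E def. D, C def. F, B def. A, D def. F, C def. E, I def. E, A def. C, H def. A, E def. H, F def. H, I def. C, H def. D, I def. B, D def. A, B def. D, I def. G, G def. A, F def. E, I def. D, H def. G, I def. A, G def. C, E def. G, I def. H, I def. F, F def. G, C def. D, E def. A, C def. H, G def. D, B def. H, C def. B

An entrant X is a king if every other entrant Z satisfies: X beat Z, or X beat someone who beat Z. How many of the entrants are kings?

1

A cannot reach G, I in two steps.
B cannot reach I in two steps.
C cannot reach I in two steps.
D cannot reach I in two steps.
E cannot reach B, I in two steps.
F cannot reach I in two steps.
G cannot reach I in two steps.
H cannot reach B, E, I in two steps.
I reaches everyone (king).
Kings: I — 1.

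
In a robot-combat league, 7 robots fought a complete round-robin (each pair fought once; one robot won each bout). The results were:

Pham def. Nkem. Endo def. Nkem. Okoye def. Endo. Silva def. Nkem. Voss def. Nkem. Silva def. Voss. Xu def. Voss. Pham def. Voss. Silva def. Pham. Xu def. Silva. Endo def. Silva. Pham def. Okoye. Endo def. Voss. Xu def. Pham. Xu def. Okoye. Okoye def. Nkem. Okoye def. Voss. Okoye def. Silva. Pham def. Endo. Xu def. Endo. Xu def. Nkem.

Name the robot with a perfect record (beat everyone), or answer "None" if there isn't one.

Xu

Xu has 6 wins out of 6 opponents — a perfect record.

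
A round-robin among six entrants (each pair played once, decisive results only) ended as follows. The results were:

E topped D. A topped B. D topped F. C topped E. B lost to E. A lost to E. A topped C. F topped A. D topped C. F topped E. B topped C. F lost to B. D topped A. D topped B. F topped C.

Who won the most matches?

D

Win totals: A 2, B 2, C 1, D 4, E 3, F 3.
D leads with 4 wins (next highest: 3).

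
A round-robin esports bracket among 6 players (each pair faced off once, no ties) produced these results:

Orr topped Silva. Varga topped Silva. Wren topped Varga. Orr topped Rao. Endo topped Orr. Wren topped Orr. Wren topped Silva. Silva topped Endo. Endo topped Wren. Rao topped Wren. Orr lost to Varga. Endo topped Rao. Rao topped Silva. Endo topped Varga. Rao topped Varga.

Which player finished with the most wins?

Win totals: Wren 3, Varga 2, Silva 1, Orr 2, Endo 4, Rao 3.
Endo leads with 4 wins (next highest: 3).

Endo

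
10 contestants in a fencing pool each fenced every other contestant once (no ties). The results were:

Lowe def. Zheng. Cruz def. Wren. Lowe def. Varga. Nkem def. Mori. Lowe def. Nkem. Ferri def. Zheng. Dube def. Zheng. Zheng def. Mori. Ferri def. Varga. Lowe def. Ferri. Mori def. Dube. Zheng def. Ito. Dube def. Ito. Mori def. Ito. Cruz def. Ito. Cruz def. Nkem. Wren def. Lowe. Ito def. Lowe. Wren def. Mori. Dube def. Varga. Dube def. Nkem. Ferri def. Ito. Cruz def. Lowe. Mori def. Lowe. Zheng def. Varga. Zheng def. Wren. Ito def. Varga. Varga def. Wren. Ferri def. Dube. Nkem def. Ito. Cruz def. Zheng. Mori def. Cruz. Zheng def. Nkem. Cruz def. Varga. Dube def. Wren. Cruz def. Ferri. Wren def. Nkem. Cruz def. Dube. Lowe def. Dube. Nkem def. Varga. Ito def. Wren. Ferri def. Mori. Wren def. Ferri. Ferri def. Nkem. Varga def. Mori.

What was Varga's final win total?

2

Varga's results: beat Wren, Mori; lost to Ito, Lowe, Dube, Nkem, Zheng, Ferri, Cruz.
That is 2 wins.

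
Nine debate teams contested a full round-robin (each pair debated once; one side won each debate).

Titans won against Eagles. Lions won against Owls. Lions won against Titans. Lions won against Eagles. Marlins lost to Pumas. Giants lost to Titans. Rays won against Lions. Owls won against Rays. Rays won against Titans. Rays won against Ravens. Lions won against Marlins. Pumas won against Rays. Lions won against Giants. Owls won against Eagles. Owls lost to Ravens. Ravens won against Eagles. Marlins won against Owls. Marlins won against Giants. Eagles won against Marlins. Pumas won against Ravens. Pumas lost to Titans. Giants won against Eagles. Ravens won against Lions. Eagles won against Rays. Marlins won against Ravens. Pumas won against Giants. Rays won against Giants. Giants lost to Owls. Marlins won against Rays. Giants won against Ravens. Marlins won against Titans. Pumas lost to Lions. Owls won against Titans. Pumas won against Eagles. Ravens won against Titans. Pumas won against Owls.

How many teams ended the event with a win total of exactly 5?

Win totals: Ravens 4, Marlins 5, Pumas 6, Rays 4, Owls 4, Giants 2, Eagles 2, Titans 3, Lions 6.
Exactly 5: Marlins — 1 team.

1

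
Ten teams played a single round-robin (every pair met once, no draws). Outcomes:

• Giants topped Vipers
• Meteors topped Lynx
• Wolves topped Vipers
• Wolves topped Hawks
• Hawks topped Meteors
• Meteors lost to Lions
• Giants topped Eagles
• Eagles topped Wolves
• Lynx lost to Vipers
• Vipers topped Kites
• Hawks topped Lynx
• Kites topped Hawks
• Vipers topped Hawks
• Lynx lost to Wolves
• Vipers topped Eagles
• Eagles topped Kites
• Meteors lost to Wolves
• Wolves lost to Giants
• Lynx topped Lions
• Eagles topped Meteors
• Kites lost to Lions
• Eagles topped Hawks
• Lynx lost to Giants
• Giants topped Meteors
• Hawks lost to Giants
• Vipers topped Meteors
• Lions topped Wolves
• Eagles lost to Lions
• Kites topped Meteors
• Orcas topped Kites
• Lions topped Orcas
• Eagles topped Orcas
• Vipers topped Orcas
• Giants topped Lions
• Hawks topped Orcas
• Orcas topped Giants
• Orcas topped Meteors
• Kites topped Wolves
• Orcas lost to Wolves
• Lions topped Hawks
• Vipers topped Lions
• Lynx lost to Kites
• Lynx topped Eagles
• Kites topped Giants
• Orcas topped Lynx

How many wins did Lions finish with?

Lions' results: beat Meteors, Orcas, Hawks, Eagles, Wolves, Kites; lost to Vipers, Giants, Lynx.
That is 6 wins.

6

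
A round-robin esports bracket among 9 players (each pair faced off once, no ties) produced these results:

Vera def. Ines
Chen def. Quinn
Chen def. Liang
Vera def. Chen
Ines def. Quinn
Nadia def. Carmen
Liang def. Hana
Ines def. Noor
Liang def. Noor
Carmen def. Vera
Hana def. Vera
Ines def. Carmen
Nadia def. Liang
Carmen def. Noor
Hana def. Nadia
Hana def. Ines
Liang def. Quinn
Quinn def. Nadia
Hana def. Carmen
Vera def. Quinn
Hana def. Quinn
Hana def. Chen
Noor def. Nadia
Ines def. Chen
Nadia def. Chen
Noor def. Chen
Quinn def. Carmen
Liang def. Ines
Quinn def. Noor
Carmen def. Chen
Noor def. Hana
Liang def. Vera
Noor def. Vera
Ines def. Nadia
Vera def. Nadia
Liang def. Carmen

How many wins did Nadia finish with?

Nadia's results: beat Liang, Carmen, Chen; lost to Hana, Vera, Quinn, Ines, Noor.
That is 3 wins.

3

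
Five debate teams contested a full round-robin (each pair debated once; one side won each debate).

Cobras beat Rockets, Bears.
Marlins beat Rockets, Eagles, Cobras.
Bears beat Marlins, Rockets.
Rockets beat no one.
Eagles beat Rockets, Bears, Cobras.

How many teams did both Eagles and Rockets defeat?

0

Eagles beat: Cobras, Rockets, Bears.
Rockets beat: no one.
No one was beaten by both.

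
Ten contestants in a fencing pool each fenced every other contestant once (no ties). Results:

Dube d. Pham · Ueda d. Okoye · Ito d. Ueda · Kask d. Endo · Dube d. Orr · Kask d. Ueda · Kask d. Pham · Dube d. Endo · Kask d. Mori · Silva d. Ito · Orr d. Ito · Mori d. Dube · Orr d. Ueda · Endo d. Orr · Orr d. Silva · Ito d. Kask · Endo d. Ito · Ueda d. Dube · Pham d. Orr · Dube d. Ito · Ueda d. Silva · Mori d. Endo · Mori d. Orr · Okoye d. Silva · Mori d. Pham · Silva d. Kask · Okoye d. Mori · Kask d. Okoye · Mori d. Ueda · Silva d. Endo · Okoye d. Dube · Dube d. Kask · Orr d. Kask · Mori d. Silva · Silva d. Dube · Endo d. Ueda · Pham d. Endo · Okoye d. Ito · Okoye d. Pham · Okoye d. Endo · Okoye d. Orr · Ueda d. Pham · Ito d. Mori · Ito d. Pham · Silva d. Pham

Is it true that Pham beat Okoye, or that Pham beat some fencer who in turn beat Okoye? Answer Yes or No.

No

Pham did not beat Okoye directly.
Pham beat Orr, Endo, but each of them lost to Okoye. No two-step path.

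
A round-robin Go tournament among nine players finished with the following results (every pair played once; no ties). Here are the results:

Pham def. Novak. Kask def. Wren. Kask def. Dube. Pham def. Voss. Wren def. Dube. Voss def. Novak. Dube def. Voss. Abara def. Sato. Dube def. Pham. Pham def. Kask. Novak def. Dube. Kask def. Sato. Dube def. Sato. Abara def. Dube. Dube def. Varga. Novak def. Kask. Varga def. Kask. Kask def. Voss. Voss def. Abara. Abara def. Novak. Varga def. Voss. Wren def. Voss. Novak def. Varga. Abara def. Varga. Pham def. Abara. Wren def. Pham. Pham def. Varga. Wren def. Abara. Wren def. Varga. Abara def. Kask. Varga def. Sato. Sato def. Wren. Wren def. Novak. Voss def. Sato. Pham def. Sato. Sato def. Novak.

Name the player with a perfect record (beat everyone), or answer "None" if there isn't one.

Highest win total is Wren with 6 (out of 8 possible).
Wren lost to Sato, Kask, so no player went undefeated.

None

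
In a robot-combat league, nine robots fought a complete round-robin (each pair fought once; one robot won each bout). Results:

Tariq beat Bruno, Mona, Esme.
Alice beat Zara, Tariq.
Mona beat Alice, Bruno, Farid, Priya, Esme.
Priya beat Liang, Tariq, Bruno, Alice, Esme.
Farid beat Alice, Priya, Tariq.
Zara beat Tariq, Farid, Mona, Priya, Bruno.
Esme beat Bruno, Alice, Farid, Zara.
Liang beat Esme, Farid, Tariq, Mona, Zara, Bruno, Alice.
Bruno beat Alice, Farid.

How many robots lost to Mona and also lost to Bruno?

Mona beat: Priya, Alice, Bruno, Farid, Esme.
Bruno beat: Alice, Farid.
Both beat: Alice, Farid — 2.

2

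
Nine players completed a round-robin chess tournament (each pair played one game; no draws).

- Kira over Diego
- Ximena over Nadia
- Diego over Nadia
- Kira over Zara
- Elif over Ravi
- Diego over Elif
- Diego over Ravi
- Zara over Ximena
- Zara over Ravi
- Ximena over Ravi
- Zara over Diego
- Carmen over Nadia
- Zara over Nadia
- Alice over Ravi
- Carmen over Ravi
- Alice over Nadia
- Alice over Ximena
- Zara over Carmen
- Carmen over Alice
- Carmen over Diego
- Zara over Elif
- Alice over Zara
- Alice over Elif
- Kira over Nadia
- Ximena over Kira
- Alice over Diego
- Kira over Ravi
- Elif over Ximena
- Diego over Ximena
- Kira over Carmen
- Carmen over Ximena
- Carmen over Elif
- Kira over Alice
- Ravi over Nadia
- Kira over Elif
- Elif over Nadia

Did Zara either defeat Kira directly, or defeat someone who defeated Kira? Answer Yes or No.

Yes

Zara did not beat Kira directly.
Zara beat Ravi, Elif, Ximena, Nadia, Carmen, Diego. Of those, Ximena beat Kira.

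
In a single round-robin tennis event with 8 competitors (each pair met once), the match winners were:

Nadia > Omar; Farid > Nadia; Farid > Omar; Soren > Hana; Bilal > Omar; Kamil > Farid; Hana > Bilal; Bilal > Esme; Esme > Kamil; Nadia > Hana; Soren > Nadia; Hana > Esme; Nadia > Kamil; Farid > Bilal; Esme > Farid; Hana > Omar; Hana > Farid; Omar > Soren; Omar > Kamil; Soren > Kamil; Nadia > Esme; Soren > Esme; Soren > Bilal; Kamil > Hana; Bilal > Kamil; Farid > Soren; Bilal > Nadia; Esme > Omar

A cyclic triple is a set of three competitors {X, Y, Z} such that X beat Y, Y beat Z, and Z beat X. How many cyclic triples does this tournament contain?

Win totals: Farid 4, Soren 5, Hana 4, Kamil 2, Esme 3, Omar 2, Bilal 4, Nadia 4.
A competitor with w wins dominates both others in C(w,2) triples; summing gives 6 + 10 + 6 + 1 + 3 + 1 + 6 + 6 = 39 transitive triples.
Total triples C(8,3) = 56, so cyclic triples = 56 − 39 = 17.

17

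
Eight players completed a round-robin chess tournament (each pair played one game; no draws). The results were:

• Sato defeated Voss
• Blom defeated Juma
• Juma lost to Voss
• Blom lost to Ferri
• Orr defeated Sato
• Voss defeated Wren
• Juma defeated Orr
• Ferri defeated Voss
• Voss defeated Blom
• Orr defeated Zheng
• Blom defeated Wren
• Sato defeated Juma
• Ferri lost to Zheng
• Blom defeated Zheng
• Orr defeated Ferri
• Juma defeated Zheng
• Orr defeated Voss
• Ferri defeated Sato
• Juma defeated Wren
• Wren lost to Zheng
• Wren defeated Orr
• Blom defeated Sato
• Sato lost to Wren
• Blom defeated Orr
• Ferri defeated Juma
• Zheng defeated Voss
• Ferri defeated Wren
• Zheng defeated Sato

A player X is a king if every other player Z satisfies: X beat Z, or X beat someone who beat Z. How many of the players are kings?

4

Zheng reaches everyone (king).
Blom reaches everyone (king).
Voss cannot reach Ferri in two steps.
Sato cannot reach Ferri in two steps.
Ferri reaches everyone (king).
Juma cannot reach Blom in two steps.
Orr reaches everyone (king).
Wren cannot reach Blom in two steps.
Kings: Zheng, Blom, Ferri, Orr — 4.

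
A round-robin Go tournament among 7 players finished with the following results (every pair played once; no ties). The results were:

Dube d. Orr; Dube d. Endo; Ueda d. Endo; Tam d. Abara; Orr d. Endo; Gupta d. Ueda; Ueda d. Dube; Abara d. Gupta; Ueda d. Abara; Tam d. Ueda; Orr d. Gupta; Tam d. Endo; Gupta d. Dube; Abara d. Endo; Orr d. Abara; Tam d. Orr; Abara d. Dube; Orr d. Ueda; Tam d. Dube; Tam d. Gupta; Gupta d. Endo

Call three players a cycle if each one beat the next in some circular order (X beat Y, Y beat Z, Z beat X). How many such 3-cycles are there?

Win totals: Ueda 3, Tam 6, Abara 3, Orr 4, Endo 0, Dube 2, Gupta 3.
A player with w wins dominates both others in C(w,2) triples; summing gives 3 + 15 + 3 + 6 + 0 + 1 + 3 = 31 transitive triples.
Total triples C(7,3) = 35, so cyclic triples = 35 − 31 = 4.

4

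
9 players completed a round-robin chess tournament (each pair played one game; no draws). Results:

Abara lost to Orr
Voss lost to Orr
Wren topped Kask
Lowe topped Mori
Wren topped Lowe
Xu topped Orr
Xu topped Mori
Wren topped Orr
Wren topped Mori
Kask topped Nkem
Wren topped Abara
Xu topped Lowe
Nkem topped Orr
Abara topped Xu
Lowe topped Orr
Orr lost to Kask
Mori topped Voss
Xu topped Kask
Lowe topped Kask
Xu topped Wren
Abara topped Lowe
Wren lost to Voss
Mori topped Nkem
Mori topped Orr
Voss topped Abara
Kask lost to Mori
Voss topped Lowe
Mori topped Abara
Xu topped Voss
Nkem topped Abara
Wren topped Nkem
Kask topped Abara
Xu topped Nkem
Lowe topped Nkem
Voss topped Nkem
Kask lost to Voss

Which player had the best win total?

Win totals: Mori 5, Xu 7, Orr 2, Lowe 4, Nkem 2, Wren 6, Voss 5, Kask 3, Abara 2.
Xu leads with 7 wins (next highest: 6).

Xu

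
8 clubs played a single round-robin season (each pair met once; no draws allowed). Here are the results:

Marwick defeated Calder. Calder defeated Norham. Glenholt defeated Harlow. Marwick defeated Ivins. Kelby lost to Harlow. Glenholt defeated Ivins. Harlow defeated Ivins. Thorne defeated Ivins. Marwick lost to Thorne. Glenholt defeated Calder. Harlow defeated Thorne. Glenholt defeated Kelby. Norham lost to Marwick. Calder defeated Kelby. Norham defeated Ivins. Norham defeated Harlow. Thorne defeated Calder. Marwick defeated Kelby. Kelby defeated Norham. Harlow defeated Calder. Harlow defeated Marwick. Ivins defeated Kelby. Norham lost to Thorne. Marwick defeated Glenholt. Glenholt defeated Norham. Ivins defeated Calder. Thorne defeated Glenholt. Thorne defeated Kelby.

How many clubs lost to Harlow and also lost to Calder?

1

Harlow beat: Thorne, Kelby, Marwick, Ivins, Calder.
Calder beat: Kelby, Norham.
Both beat: Kelby — 1.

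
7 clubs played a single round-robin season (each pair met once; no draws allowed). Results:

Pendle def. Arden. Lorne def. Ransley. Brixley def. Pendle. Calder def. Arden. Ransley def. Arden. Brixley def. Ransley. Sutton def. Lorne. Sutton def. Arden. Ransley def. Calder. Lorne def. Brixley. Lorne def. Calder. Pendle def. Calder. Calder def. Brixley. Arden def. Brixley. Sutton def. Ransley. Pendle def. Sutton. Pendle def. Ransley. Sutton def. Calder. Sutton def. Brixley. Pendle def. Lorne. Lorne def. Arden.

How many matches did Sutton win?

Sutton's results: beat Calder, Lorne, Arden, Brixley, Ransley; lost to Pendle.
That is 5 wins.

5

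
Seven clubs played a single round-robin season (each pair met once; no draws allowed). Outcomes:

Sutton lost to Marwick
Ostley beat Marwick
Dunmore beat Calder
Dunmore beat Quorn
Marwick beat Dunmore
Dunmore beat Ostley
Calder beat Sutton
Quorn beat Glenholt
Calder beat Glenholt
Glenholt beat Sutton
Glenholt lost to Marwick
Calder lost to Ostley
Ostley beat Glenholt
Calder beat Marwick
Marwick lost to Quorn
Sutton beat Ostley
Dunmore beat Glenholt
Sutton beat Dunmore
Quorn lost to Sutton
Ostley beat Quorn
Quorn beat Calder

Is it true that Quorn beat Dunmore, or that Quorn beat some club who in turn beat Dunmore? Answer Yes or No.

Yes

Quorn did not beat Dunmore directly.
Quorn beat Marwick, Glenholt, Calder. Of those, Marwick beat Dunmore.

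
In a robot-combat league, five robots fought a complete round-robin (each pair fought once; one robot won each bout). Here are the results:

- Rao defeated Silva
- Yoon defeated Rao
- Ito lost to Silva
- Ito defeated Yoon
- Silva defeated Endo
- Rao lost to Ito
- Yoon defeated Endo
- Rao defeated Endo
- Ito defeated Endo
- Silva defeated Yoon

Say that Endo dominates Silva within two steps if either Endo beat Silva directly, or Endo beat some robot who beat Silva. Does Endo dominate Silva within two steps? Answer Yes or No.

Endo did not beat Silva directly.
Endo beat no one, so there is no intermediate robot.

No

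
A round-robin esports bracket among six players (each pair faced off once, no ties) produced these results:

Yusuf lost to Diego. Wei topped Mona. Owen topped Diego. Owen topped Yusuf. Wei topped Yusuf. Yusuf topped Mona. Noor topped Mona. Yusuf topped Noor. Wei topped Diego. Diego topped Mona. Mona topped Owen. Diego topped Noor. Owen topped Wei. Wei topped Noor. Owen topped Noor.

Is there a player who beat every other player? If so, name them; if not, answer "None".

None

Highest win total is Wei with 4 (out of 5 possible).
Wei lost to Owen, so no player went undefeated.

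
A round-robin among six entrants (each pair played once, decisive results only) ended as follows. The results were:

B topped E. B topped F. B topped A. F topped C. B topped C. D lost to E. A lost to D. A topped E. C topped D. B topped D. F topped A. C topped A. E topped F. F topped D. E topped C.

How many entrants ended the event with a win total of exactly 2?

Win totals: A 1, B 5, C 2, D 1, E 3, F 3.
Exactly 2: C — 1 entrant.

1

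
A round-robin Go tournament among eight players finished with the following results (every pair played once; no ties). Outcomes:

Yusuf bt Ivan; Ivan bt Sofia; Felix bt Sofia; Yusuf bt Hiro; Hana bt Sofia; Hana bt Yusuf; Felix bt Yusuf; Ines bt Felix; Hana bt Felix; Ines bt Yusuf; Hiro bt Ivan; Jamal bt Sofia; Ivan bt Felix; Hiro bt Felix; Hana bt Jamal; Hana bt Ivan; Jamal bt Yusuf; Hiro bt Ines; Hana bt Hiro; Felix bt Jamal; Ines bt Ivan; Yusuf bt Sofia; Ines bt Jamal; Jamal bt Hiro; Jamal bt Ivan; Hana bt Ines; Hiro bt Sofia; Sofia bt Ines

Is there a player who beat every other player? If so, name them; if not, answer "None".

Hana

Hana has 7 wins out of 7 opponents — a perfect record.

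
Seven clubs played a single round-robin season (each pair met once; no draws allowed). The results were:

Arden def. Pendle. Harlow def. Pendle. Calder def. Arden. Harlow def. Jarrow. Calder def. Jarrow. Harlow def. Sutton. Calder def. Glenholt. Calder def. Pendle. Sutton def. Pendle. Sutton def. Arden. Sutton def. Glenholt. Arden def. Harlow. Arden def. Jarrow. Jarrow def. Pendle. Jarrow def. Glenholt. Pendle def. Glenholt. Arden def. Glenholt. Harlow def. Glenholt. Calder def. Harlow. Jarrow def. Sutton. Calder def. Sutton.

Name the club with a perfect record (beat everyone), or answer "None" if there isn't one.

Calder

Calder has 6 wins out of 6 opponents — a perfect record.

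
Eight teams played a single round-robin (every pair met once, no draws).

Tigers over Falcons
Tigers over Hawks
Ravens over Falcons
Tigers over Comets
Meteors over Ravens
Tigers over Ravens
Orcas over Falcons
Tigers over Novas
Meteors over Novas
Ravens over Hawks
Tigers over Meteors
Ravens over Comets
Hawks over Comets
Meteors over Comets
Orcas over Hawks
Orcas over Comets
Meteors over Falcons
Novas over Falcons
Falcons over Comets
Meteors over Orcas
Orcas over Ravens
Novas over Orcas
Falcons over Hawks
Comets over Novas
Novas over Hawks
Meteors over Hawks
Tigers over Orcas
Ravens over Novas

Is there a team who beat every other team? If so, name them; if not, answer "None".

Tigers has 7 wins out of 7 opponents — a perfect record.

Tigers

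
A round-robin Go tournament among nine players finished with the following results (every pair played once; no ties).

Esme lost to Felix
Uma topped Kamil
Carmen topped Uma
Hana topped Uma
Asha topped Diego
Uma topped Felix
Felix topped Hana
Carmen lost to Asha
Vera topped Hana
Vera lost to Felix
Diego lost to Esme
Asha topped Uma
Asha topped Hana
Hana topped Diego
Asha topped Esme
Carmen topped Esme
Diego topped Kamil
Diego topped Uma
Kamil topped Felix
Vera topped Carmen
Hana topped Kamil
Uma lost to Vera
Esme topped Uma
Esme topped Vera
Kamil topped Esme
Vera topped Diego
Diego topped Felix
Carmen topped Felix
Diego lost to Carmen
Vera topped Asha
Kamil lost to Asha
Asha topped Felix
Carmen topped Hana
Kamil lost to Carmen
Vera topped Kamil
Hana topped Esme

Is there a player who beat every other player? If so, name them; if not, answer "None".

Highest win total is Asha with 7 (out of 8 possible).
Asha lost to Vera, so no player went undefeated.

None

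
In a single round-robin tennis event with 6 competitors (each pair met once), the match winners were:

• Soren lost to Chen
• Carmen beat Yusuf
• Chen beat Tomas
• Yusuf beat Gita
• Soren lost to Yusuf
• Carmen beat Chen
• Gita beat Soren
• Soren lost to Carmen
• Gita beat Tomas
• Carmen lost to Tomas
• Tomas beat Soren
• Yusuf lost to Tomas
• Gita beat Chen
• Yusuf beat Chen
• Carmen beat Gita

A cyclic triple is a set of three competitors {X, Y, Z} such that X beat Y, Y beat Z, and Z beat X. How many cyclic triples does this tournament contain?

Of the C(6,3) = 20 triples, the cyclic ones are: {Tomas, Chen, Carmen}; {Tomas, Chen, Yusuf}; {Tomas, Gita, Carmen}; {Tomas, Gita, Yusuf}.
That is 4.

4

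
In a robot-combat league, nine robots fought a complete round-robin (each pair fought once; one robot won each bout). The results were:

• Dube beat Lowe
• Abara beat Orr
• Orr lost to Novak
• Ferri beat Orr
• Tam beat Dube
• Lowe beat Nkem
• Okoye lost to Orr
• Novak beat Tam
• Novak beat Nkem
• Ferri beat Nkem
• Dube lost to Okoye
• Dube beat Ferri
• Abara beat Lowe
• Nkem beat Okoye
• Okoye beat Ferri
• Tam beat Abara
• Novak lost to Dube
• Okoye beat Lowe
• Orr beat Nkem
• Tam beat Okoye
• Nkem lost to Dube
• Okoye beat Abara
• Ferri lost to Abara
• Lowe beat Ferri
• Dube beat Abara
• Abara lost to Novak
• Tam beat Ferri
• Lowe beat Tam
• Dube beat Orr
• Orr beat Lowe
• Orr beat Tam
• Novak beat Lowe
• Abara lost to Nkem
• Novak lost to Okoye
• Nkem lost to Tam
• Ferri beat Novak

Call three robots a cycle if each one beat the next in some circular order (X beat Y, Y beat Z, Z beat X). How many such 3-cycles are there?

23

Win totals: Abara 3, Dube 6, Orr 4, Nkem 2, Novak 5, Tam 5, Okoye 5, Lowe 3, Ferri 3.
A robot with w wins dominates both others in C(w,2) triples; summing gives 3 + 15 + 6 + 1 + 10 + 10 + 10 + 3 + 3 = 61 transitive triples.
Total triples C(9,3) = 84, so cyclic triples = 84 − 61 = 23.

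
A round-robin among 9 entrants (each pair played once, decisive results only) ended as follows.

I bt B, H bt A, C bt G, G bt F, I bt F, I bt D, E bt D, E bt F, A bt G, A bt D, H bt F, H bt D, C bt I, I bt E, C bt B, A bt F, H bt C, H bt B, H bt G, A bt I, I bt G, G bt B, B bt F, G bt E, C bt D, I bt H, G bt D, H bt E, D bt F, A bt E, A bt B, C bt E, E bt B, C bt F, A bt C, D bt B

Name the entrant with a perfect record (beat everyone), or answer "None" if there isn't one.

None

Highest win total is H with 7 (out of 8 possible).
H lost to I, so no entrant went undefeated.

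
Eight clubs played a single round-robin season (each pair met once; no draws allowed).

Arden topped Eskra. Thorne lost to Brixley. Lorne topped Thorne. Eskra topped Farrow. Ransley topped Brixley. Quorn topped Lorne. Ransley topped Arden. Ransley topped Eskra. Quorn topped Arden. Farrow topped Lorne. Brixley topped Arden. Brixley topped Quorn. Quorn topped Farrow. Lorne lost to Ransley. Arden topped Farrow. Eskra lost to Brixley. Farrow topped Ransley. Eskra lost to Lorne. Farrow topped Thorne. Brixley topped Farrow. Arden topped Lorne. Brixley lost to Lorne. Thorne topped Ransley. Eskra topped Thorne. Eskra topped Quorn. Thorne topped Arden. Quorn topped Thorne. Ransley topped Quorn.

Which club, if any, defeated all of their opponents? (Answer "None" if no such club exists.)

Highest win total is Ransley with 5 (out of 7 possible).
Ransley lost to Farrow, Thorne, so no club went undefeated.

None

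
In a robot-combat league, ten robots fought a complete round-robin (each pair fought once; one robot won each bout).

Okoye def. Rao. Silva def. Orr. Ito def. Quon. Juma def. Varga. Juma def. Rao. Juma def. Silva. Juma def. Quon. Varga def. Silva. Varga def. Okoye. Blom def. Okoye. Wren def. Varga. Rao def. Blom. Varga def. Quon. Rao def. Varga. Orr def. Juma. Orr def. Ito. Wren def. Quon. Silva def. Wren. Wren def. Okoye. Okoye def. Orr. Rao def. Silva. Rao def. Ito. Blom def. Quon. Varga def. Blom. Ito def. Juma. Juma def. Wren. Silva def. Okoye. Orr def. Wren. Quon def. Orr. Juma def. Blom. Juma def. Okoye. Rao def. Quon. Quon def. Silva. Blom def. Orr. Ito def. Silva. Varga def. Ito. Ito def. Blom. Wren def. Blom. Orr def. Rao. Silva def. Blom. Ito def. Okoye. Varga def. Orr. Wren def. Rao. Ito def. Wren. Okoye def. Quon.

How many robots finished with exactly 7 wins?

1

Win totals: Silva 4, Orr 4, Wren 5, Okoye 3, Ito 6, Quon 2, Rao 5, Juma 7, Varga 6, Blom 3.
Exactly 7: Juma — 1 robot.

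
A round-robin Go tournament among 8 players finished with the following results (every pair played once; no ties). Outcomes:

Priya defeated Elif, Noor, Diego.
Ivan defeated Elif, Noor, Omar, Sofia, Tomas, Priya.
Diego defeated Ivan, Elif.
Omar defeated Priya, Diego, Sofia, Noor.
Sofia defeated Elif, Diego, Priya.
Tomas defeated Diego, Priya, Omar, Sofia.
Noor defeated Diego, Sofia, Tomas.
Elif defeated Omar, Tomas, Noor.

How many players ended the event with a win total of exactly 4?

2

Win totals: Ivan 6, Noor 3, Sofia 3, Omar 4, Tomas 4, Priya 3, Elif 3, Diego 2.
Exactly 4: Omar, Tomas — 2 players.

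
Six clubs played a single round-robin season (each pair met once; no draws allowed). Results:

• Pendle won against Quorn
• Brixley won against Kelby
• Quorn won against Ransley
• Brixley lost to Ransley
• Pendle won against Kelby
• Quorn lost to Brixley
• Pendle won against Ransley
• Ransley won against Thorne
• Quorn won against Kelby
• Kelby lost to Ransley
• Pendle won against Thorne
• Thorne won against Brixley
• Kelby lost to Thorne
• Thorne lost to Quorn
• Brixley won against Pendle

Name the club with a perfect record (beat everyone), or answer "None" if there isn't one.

Highest win total is Pendle with 4 (out of 5 possible).
Pendle lost to Brixley, so no club went undefeated.

None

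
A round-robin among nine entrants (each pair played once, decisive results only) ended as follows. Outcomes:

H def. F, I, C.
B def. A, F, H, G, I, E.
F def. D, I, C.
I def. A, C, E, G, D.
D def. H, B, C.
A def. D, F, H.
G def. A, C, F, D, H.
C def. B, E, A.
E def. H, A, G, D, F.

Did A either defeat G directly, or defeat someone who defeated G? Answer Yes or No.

A did not beat G directly.
A beat D, F, H, but each of them lost to G. No two-step path.

No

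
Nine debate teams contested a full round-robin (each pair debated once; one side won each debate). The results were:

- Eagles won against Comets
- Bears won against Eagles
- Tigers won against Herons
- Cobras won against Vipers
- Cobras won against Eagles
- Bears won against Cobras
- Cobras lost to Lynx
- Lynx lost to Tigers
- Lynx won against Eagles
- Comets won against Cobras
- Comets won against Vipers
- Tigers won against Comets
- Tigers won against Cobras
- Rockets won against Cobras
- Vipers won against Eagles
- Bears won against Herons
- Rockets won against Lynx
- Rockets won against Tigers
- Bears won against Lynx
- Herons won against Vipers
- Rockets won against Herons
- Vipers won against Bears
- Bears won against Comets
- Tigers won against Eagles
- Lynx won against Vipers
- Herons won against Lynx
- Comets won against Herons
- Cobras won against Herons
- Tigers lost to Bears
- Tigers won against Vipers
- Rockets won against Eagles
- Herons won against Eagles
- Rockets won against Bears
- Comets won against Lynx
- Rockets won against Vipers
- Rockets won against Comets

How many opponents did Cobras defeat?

3

Cobras' results: beat Herons, Eagles, Vipers; lost to Tigers, Lynx, Bears, Comets, Rockets.
That is 3 wins.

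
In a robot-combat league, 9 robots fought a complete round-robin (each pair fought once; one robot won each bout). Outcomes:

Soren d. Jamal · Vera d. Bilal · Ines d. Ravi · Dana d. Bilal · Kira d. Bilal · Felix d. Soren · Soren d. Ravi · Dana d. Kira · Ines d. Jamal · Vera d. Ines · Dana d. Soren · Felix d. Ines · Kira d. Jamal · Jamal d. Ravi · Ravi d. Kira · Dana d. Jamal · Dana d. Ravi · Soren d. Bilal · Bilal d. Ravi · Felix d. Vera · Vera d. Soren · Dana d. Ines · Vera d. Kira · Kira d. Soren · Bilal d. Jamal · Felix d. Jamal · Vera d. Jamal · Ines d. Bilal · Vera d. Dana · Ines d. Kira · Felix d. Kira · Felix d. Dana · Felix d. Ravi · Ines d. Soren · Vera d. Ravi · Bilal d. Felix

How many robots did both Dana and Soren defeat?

3

Dana beat: Ravi, Jamal, Kira, Ines, Bilal, Soren.
Soren beat: Ravi, Jamal, Bilal.
Both beat: Ravi, Jamal, Bilal — 3.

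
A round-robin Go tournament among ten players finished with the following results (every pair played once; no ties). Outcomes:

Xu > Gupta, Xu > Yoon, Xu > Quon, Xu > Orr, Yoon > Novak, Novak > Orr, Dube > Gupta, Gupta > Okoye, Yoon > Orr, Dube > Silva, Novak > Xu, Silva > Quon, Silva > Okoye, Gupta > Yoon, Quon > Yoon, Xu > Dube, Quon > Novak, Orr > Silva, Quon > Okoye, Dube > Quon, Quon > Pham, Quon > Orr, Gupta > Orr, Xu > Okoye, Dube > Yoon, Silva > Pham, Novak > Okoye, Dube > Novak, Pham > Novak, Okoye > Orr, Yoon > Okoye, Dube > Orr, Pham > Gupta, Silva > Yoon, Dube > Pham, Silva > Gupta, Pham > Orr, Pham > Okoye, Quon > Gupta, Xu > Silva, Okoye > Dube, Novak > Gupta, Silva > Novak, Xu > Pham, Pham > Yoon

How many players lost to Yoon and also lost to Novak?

Yoon beat: Orr, Okoye, Novak.
Novak beat: Xu, Orr, Gupta, Okoye.
Both beat: Orr, Okoye — 2.

2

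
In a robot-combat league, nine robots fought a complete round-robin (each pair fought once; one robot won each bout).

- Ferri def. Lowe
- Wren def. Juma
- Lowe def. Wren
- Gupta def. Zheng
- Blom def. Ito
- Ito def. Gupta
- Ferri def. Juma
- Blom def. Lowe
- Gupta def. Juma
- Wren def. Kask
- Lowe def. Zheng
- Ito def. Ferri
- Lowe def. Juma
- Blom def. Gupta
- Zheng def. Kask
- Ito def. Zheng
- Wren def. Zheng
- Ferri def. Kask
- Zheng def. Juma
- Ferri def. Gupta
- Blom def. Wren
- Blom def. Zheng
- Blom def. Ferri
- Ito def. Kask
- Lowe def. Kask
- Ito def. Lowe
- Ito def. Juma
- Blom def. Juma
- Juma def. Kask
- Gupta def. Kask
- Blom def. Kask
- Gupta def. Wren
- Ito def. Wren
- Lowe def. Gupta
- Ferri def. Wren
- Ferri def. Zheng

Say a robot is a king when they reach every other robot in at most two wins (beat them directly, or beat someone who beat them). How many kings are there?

Wren cannot reach Lowe, Ferri, Blom, Gupta, Ito in two steps.
Lowe cannot reach Ferri, Blom, Ito in two steps.
Ferri cannot reach Blom, Ito in two steps.
Zheng cannot reach Wren, Lowe, Ferri, Blom, Gupta, Ito in two steps.
Blom reaches everyone (king).
Juma cannot reach Wren, Lowe, Ferri, Zheng, Blom, Gupta, Ito in two steps.
Gupta cannot reach Lowe, Ferri, Blom, Ito in two steps.
Kask cannot reach Wren, Lowe, Ferri, Zheng, Blom, Juma, Gupta, Ito in two steps.
Ito cannot reach Blom in two steps.
Kings: Blom — 1.

1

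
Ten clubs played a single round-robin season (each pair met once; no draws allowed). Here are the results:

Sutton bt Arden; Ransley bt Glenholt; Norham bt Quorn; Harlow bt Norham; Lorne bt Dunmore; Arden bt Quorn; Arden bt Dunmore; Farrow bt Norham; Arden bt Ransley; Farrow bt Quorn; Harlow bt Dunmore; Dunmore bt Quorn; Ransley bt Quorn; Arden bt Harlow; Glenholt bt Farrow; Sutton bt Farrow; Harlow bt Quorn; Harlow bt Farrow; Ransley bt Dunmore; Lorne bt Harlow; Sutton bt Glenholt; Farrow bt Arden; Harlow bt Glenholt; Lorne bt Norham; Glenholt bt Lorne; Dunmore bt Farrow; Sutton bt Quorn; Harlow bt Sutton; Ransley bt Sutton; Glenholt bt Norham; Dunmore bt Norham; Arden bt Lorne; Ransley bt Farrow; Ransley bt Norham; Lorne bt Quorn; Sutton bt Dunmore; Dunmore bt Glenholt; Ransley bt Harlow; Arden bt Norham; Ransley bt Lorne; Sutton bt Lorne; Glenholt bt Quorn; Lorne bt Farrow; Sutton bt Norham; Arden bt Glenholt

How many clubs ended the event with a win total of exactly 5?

1

Win totals: Norham 1, Lorne 5, Arden 7, Farrow 3, Glenholt 4, Sutton 7, Harlow 6, Dunmore 4, Quorn 0, Ransley 8.
Exactly 5: Lorne — 1 club.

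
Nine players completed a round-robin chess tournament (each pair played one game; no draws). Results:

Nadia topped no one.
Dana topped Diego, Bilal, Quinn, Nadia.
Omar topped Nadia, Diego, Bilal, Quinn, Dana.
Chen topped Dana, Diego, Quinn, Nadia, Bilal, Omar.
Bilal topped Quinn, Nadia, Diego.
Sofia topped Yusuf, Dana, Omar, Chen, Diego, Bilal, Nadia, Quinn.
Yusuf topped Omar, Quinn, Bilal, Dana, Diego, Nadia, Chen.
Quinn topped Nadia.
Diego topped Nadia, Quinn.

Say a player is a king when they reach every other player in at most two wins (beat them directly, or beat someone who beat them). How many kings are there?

Quinn cannot reach Dana, Bilal, Chen, Yusuf, Sofia, Omar, Diego in two steps.
Dana cannot reach Chen, Yusuf, Sofia, Omar in two steps.
Bilal cannot reach Dana, Chen, Yusuf, Sofia, Omar in two steps.
Chen cannot reach Yusuf, Sofia in two steps.
Yusuf cannot reach Sofia in two steps.
Sofia reaches everyone (king).
Omar cannot reach Chen, Yusuf, Sofia in two steps.
Nadia cannot reach Quinn, Dana, Bilal, Chen, Yusuf, Sofia, Omar, Diego in two steps.
Diego cannot reach Dana, Bilal, Chen, Yusuf, Sofia, Omar in two steps.
Kings: Sofia — 1.

1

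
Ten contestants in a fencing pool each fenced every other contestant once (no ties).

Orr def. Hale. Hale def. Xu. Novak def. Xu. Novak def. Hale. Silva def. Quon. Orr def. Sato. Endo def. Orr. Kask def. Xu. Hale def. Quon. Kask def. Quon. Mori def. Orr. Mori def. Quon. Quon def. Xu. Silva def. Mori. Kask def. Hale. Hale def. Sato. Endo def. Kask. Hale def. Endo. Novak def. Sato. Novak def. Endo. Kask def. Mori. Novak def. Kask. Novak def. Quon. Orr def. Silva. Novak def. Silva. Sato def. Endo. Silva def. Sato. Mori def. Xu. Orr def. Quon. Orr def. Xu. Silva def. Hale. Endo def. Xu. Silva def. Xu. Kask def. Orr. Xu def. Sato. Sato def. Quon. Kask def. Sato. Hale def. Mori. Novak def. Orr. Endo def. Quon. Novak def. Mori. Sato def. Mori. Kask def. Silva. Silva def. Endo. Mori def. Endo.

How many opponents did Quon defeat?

Quon's results: beat Xu; lost to Silva, Hale, Endo, Novak, Mori, Kask, Sato, Orr.
That is 1 win.

1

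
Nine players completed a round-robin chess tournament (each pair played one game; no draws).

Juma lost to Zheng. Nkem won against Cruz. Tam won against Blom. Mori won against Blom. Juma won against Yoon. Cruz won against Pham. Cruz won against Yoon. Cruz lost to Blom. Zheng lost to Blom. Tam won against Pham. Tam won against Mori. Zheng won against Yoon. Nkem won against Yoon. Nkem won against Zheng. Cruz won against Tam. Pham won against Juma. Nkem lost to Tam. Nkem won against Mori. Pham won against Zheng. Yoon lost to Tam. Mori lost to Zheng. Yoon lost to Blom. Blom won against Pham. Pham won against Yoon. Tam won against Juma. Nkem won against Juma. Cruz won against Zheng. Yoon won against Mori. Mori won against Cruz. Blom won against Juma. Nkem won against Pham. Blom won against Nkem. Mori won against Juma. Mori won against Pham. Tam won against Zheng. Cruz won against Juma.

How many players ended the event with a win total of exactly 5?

1

Win totals: Yoon 1, Nkem 6, Blom 6, Cruz 5, Mori 4, Juma 1, Zheng 3, Pham 3, Tam 7.
Exactly 5: Cruz — 1 player.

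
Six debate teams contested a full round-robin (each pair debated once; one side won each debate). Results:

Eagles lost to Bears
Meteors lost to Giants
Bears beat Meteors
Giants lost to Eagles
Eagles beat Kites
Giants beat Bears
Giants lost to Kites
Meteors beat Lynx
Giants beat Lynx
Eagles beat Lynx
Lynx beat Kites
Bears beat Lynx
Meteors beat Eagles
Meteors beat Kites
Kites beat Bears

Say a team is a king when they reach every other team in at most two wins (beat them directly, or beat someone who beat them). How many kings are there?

Kites reaches everyone (king).
Lynx cannot reach Meteors, Eagles in two steps.
Meteors reaches everyone (king).
Bears reaches everyone (king).
Eagles reaches everyone (king).
Giants reaches everyone (king).
Kings: Kites, Meteors, Bears, Eagles, Giants — 5.

5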